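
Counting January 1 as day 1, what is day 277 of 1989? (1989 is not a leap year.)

Jan has 31 days (277 − 31 = 246 remain).
Feb has 28 days (246 − 28 = 218 remain).
Mar has 31 days (218 − 31 = 187 remain).
Apr has 30 days (187 − 30 = 157 remain).
May has 31 days (157 − 31 = 126 remain).
Jun has 30 days (126 − 30 = 96 remain).
Jul has 31 days (96 − 31 = 65 remain).
Aug has 31 days (65 − 31 = 34 remain).
Sep has 30 days (34 − 30 = 4 remain).
4 into Oct → Oct 4.

Oct 4, 1989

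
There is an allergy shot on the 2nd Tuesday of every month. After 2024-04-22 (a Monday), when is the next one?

April 2024 starts on a Monday; its first Tuesday is the 2nd, so the 2nd Tuesday is the 9th — 2024-04-09.
That is not after 2024-04-22, so look at May 2024.
May 2024 starts on a Wednesday; its first Tuesday is the 7th, so the 2nd Tuesday is the 14th — 2024-05-14.

2024-05-14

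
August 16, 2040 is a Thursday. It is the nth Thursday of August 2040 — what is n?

3rd

Day 16 falls in week ⌈16/7⌉ of the month.
Days 1–7 hold the 1st Thursday, 8–14 the 2nd, 15–21 the 3rd, 22–28 the 4th, 29–31 the 5th.
16 is in the range for the 3rd.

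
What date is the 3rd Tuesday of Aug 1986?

Aug 19, 1986

The first Tuesday of Aug 1986 is Aug 5.
The 3rd Tuesday is 2 weeks later: 5 + 14 = 19.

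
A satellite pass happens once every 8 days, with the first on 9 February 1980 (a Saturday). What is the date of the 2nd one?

17 February 1980

The 2nd occurrence is 1 interval after the first: 1 × 8 = 8 days after 9 February 1980.
8 days later is 17 February 1980.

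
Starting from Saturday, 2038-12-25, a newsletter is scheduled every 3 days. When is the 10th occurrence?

2039-01-21

The 10th occurrence is 9 intervals after the first: 9 × 3 = 27 days after 2038-12-25.
December has 31 days — 6 days to the end of December leaves 21.
21 days into January → 2039-01-21.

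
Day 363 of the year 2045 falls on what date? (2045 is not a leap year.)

Jan has 31 days (363 − 31 = 332 remain).
Feb has 28 days (332 − 28 = 304 remain).
Mar has 31 days (304 − 31 = 273 remain).
Apr has 30 days (273 − 30 = 243 remain).
May has 31 days (243 − 31 = 212 remain).
Jun has 30 days (212 − 30 = 182 remain).
Jul has 31 days (182 − 31 = 151 remain).
Aug has 31 days (151 − 31 = 120 remain).
Sep has 30 days (120 − 30 = 90 remain).
Oct has 31 days (90 − 31 = 59 remain).
Nov has 30 days (59 − 30 = 29 remain).
29 into Dec → Dec 29.

Dec 29, 2045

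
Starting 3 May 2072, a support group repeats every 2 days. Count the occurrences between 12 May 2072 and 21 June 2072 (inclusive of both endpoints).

Occurrences land 2·i days after 3 May 2072 for i = 0, 1, 2, …
12 May 2072 is 9 days after the start; 9 ÷ 2 = 4 remainder 1; since the remainder is 1, round up to i = 5. First occurrence in the window: #6 on 13 May 2072 (5×2 = 10 days in).
21 June 2072 is 49 days after the start; 49 ÷ 2 = 24 remainder 1. Last occurrence in the window: #25 on 20 June 2072.
Occurrences #6 through #25: 20 in total.

20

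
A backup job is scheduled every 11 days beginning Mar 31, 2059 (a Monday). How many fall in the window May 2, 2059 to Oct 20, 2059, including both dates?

16

Occurrences land 11·i days after Mar 31, 2059 for i = 0, 1, 2, …
May 2, 2059 is 32 days after the start; 32 ÷ 11 = 2 remainder 10; since the remainder is 10, round up to i = 3. First occurrence in the window: #4 on May 3, 2059 (3×11 = 33 days in).
Oct 20, 2059 is 203 days after the start; 203 ÷ 11 = 18 remainder 5. Last occurrence in the window: #19 on Oct 15, 2059.
Occurrences #4 through #19: 16 in total.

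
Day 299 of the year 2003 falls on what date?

Jan has 31 days (299 − 31 = 268 remain).
Feb has 28 days (268 − 28 = 240 remain).
Mar has 31 days (240 − 31 = 209 remain).
Apr has 30 days (209 − 30 = 179 remain).
May has 31 days (179 − 31 = 148 remain).
Jun has 30 days (148 − 30 = 118 remain).
Jul has 31 days (118 − 31 = 87 remain).
Aug has 31 days (87 − 31 = 56 remain).
Sep has 30 days (56 − 30 = 26 remain).
26 into Oct → Oct 26.

Oct 26, 2003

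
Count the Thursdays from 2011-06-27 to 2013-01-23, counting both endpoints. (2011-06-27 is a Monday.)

2011-06-27 is a Monday; the first Thursday on or after it is 2011-06-30 (3 days later).
From 2011-06-30 to 2013-01-23: 184 + 366 + 23 = 573 days (rest of 2011, 2012, to 2013-01-23 in 2013).
573 ÷ 7 = 81 full weeks with remainder 6, so 81 more Thursdays after the first → 82.

82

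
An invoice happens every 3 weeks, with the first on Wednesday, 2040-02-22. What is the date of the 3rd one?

2040-04-04

The 3rd occurrence is 2 intervals after the first: 2 × 21 = 42 days after 2040-02-22.
February has 29 days — 7 days to the end of February leaves 35.
March has 31 days (4 left).
4 days into April → 2040-04-04.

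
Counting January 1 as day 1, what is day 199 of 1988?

January has 31 days (199 − 31 = 168 remain).
February has 29 days (168 − 29 = 139 remain).
March has 31 days (139 − 31 = 108 remain).
April has 30 days (108 − 30 = 78 remain).
May has 31 days (78 − 31 = 47 remain).
June has 30 days (47 − 30 = 17 remain).
17 into July → July 17.

July 17, 1988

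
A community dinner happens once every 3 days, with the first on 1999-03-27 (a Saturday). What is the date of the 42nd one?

1999-07-28

The 42nd occurrence is 41 intervals after the first: 41 × 3 = 123 days after 1999-03-27.
March has 31 days — 4 days to the end of March leaves 119.
April has 30 days (89 left).
May has 31 days (58 left).
June has 30 days (28 left).
28 days into July → 1999-07-28.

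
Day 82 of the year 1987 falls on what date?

January has 31 days (82 − 31 = 51 remain).
February has 28 days (51 − 28 = 23 remain).
23 into March → March 23.

1987-03-23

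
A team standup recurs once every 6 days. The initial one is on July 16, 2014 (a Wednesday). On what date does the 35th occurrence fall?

The 35th occurrence is 34 intervals after the first: 34 × 6 = 204 days after July 16, 2014.
July has 31 days — 15 days to the end of July leaves 189.
August has 31 days (158 left).
September has 30 days (128 left).
October has 31 days (97 left).
November has 30 days (67 left).
December has 31 days (36 left).
January has 31 days (5 left).
5 days into February → February 5, 2015.

February 5, 2015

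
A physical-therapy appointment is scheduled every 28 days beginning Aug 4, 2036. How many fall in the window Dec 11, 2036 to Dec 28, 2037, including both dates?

Occurrences land 28·i days after Aug 4, 2036 for i = 0, 1, 2, …
Dec 11, 2036 is 129 days after the start; 129 ÷ 28 = 4 remainder 17; since the remainder is 17, round up to i = 5. First occurrence in the window: #6 on Dec 22, 2036 (5×28 = 140 days in).
Dec 28, 2037 is 511 days after the start; 511 ÷ 28 = 18 remainder 7. Last occurrence in the window: #19 on Dec 21, 2037.
Occurrences #6 through #19: 14 in total.

14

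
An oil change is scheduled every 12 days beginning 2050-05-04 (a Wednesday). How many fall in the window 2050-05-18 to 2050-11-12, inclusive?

15

Occurrences land 12·i days after 2050-05-04 for i = 0, 1, 2, …
2050-05-18 is 14 days after the start; 14 ÷ 12 = 1 remainder 2; since the remainder is 2, round up to i = 2. First occurrence in the window: #3 on 2050-05-28 (2×12 = 24 days in).
2050-11-12 is 192 days after the start; 192 ÷ 12 = 16 remainder 0. Last occurrence in the window: #17 on 2050-11-12.
Occurrences #3 through #17: 15 in total.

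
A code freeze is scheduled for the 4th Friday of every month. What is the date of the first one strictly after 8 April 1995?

April 1995 starts on a Saturday; its first Friday is the 7th, so the 4th Friday is the 28th — 28 April 1995.
28 April 1995 is after 8 April 1995, so that is the next one.

28 April 1995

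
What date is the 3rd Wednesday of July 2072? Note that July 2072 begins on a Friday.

20 July 2072

July 2072 begins on a Friday, so the first Wednesday is July 6 (5 days later).
The 3rd Wednesday is 2 weeks later: 6 + 14 = 20.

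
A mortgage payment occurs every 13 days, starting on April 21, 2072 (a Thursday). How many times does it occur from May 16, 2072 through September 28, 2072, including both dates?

11

Occurrences land 13·i days after April 21, 2072 for i = 0, 1, 2, …
May 16, 2072 is 25 days after the start; 25 ÷ 13 = 1 remainder 12; since the remainder is 12, round up to i = 2. First occurrence in the window: #3 on May 17, 2072 (2×13 = 26 days in).
September 28, 2072 is 160 days after the start; 160 ÷ 13 = 12 remainder 4. Last occurrence in the window: #13 on September 24, 2072.
Occurrences #3 through #13: 11 in total.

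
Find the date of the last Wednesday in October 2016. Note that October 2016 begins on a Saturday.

October 2016 begins on a Saturday, so the first Wednesday is October 5 (4 days later).
October 2016 has 31 days. Adding weeks: 5, 12, 19, 26 — the last one ≤ 31 is the 26th.

26 October 2016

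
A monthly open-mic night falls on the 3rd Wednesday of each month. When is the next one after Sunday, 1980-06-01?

June 1980 starts on a Sunday; its first Wednesday is the 4th, so the 3rd Wednesday is the 18th — 1980-06-18.
1980-06-18 is after 1980-06-01, so that is the next one.

1980-06-18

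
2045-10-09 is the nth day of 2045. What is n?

282

Days in months before October: 31 + 28 + 31 + 30 + 31 + 30 + 31 + 31 + 30 = 273.
Plus 9 days into October → day 282.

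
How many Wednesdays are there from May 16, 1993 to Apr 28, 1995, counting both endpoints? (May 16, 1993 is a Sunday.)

May 16, 1993 is a Sunday; the first Wednesday on or after it is May 19, 1993 (3 days later).
From May 19, 1993 to Apr 28, 1995: 226 + 365 + 118 = 709 days (rest of 1993, 1994, to Apr 28, 1995 in 1995).
709 ÷ 7 = 101 full weeks with remainder 2, so 101 more Wednesdays after the first → 102.

102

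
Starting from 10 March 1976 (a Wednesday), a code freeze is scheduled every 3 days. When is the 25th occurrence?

21 May 1976

The 25th occurrence is 24 intervals after the first: 24 × 3 = 72 days after 10 March 1976.
March has 31 days — 21 days to the end of March leaves 51.
April has 30 days (21 left).
21 days into May → 21 May 1976.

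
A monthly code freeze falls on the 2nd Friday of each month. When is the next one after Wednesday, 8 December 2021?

10 December 2021

December 2021 starts on a Wednesday; its first Friday is the 3rd, so the 2nd Friday is the 10th — 10 December 2021.
10 December 2021 is after 8 December 2021, so that is the next one.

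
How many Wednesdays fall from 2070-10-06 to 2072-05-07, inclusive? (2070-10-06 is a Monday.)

2070-10-06 is a Monday; the first Wednesday on or after it is 2070-10-08 (2 days later).
From 2070-10-08 to 2072-05-07: 84 + 365 + 128 = 577 days (rest of 2070, 2071, to 2072-05-07 in 2072).
577 ÷ 7 = 82 full weeks with remainder 3, so 82 more Wednesdays after the first → 83.

83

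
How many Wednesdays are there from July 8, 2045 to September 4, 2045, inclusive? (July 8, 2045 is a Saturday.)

July 8, 2045 is a Saturday; the first Wednesday on or after it is July 12, 2045 (4 days later).
From July 12, 2045 to September 4, 2045: 19 + 31 + 4 = 54 days (rest of July, August, September).
54 ÷ 7 = 7 full weeks with remainder 5, so 7 more Wednesdays after the first → 8.

8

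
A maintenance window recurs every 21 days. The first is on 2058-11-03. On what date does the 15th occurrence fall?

The 15th occurrence is 14 intervals after the first: 14 × 21 = 294 days after 2058-11-03.
November has 30 days — 27 days to the end of November leaves 267.
December has 31 days (236 left).
January has 31 days (205 left).
February has 28 days (177 left).
March has 31 days (146 left).
April has 30 days (116 left).
May has 31 days (85 left).
June has 30 days (55 left).
July has 31 days (24 left).
24 days into August → 2059-08-24.

2059-08-24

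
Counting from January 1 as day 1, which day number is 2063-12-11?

Days in months before December: 31 + 28 + 31 + 30 + 31 + 30 + 31 + 31 + 30 + 31 + 30 = 334.
Plus 11 days into December → day 345.

345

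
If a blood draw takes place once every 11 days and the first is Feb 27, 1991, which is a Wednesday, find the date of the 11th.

Jun 17, 1991

The 11th occurrence is 10 intervals after the first: 10 × 11 = 110 days after Feb 27, 1991.
Feb has 28 days — 1 day to the end of Feb leaves 109.
Mar has 31 days (78 left).
Apr has 30 days (48 left).
May has 31 days (17 left).
17 days into Jun → Jun 17, 1991.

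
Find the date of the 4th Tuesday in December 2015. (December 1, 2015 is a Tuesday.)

December 22, 2015

December 2015 begins on a Tuesday, so the first Tuesday is December 1.
The 4th Tuesday is 3 weeks later: 1 + 21 = 22.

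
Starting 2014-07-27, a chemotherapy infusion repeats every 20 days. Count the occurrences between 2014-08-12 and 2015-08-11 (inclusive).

19

Occurrences land 20·i days after 2014-07-27 for i = 0, 1, 2, …
2014-08-12 is 16 days after the start; 16 ÷ 20 = 0 remainder 16; since the remainder is 16, round up to i = 1. First occurrence in the window: #2 on 2014-08-16 (1×20 = 20 days in).
2015-08-11 is 380 days after the start; 380 ÷ 20 = 19 remainder 0. Last occurrence in the window: #20 on 2015-08-11.
Occurrences #2 through #20: 19 in total.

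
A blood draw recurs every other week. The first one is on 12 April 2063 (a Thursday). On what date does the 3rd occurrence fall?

The 3rd occurrence is 2 intervals after the first: 2 × 14 = 28 days after 12 April 2063.
April has 30 days — 18 days to the end of April leaves 10.
10 days into May → 10 May 2063.

10 May 2063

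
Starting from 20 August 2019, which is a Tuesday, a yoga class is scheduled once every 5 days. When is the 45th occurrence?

27 March 2020

The 45th occurrence is 44 intervals after the first: 44 × 5 = 220 days after 20 August 2019.
August has 31 days — 11 days to the end of August leaves 209.
September has 30 days (179 left).
October has 31 days (148 left).
November has 30 days (118 left).
December has 31 days (87 left).
January has 31 days (56 left).
February has 29 days (27 left).
27 days into March → 27 March 2020.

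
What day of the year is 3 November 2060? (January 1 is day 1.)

308

Days in months before November: 31 + 29 + 31 + 30 + 31 + 30 + 31 + 31 + 30 + 31 = 305.
Plus 3 days into November → day 308.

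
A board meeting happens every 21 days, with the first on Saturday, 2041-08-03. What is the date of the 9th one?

2042-01-18

The 9th occurrence is 8 intervals after the first: 8 × 21 = 168 days after 2041-08-03.
August has 31 days — 28 days to the end of August leaves 140.
September has 30 days (110 left).
October has 31 days (79 left).
November has 30 days (49 left).
December has 31 days (18 left).
18 days into January → 2042-01-18.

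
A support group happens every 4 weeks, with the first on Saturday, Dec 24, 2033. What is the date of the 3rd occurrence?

The 3rd occurrence is 2 intervals after the first: 2 × 28 = 56 days after Dec 24, 2033.
Dec has 31 days — 7 days to the end of Dec leaves 49.
Jan has 31 days (18 left).
18 days into Feb → Feb 18, 2034.

Feb 18, 2034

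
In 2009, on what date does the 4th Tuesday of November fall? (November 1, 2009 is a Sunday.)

November 2009 begins on a Sunday, so the first Tuesday is November 3 (2 days later).
The 4th Tuesday is 3 weeks later: 3 + 21 = 24.

2009-11-24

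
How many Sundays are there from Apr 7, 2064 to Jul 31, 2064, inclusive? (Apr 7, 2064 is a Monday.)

16

Apr 7, 2064 is a Monday; the first Sunday on or after it is Apr 13, 2064 (6 days later).
From Apr 13, 2064 to Jul 31, 2064: 17 + 31 + 30 + 31 = 109 days (rest of Apr, May, Jun, Jul).
109 ÷ 7 = 15 full weeks with remainder 4, so 15 more Sundays after the first → 16.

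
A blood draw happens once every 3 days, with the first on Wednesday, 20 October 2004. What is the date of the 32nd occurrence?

The 32nd occurrence is 31 intervals after the first: 31 × 3 = 93 days after 20 October 2004.
October has 31 days — 11 days to the end of October leaves 82.
November has 30 days (52 left).
December has 31 days (21 left).
21 days into January → 21 January 2005.

21 January 2005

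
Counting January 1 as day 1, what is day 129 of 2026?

January has 31 days (129 − 31 = 98 remain).
February has 28 days (98 − 28 = 70 remain).
March has 31 days (70 − 31 = 39 remain).
April has 30 days (39 − 30 = 9 remain).
9 into May → May 9.

2026-05-09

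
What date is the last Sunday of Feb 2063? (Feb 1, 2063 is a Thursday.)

Feb 2063 begins on a Thursday, so the first Sunday is Feb 4 (3 days later).
Feb 2063 has 28 days. Adding weeks: 4, 11, 18, 25 — the last one ≤ 28 is the 25th.

Feb 25, 2063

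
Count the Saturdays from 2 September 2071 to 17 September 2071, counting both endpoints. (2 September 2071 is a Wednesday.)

2

2 September 2071 is a Wednesday; the first Saturday on or after it is 5 September 2071 (3 days later).
From 5 September 2071 to 17 September 2071 is 17 − 5 = 12 days.
12 ÷ 7 = 1 full weeks with remainder 5, so 1 more Saturdays after the first → 2.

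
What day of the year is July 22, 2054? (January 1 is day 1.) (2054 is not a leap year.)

203

Days in months before July: 31 + 28 + 31 + 30 + 31 + 30 = 181.
Plus 22 days into July → day 203.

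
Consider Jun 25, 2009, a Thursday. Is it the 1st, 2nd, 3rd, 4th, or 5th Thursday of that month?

4th

Day 25 falls in week ⌈25/7⌉ of the month.
Days 1–7 hold the 1st Thursday, 8–14 the 2nd, 15–21 the 3rd, 22–28 the 4th, 29–31 the 5th.
25 is in the range for the 4th.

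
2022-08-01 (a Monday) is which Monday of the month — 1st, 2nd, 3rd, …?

Day 1 falls in week ⌈1/7⌉ of the month.
Days 1–7 hold the 1st Monday, 8–14 the 2nd, 15–21 the 3rd, 22–28 the 4th, 29–31 the 5th.
1 is in the range for the 1st.

1st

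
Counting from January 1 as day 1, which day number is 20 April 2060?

Days in months before April: 31 + 29 + 31 = 91.
Plus 20 days into April → day 111.

111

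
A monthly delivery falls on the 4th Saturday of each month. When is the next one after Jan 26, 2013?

Feb 23, 2013

Jan 2013 starts on a Tuesday; its first Saturday is the 5th, so the 4th Saturday is the 26th — Jan 26, 2013.
That is not after Jan 26, 2013, so look at Feb 2013.
Feb 2013 starts on a Friday; its first Saturday is the 2nd, so the 4th Saturday is the 23rd — Feb 23, 2013.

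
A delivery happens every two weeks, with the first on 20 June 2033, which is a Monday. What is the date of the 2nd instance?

The 2nd occurrence is 1 interval after the first: 1 × 14 = 14 days after 20 June 2033.
June has 30 days — 10 days to the end of June leaves 4.
4 days into July → 4 July 2033.

4 July 2033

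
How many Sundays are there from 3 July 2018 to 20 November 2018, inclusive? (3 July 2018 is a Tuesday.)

20

3 July 2018 is a Tuesday; the first Sunday on or after it is 8 July 2018 (5 days later).
From 8 July 2018 to 20 November 2018: 23 + 31 + 30 + 31 + 20 = 135 days (rest of July, August, September, October, November).
135 ÷ 7 = 19 full weeks with remainder 2, so 19 more Sundays after the first → 20.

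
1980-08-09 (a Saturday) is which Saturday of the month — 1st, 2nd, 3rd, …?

Day 9 falls in week ⌈9/7⌉ of the month.
Days 1–7 hold the 1st Saturday, 8–14 the 2nd, 15–21 the 3rd, 22–28 the 4th, 29–31 the 5th.
9 is in the range for the 2nd.

2nd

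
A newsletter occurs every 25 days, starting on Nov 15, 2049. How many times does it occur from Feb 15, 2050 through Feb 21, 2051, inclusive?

15

Occurrences land 25·i days after Nov 15, 2049 for i = 0, 1, 2, …
Feb 15, 2050 is 92 days after the start; 92 ÷ 25 = 3 remainder 17; since the remainder is 17, round up to i = 4. First occurrence in the window: #5 on Feb 23, 2050 (4×25 = 100 days in).
Feb 21, 2051 is 463 days after the start; 463 ÷ 25 = 18 remainder 13. Last occurrence in the window: #19 on Feb 8, 2051.
Occurrences #5 through #19: 15 in total.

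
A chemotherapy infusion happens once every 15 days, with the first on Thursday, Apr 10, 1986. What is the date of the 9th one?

The 9th occurrence is 8 intervals after the first: 8 × 15 = 120 days after Apr 10, 1986.
Apr has 30 days — 20 days to the end of Apr leaves 100.
May has 31 days (69 left).
Jun has 30 days (39 left).
Jul has 31 days (8 left).
8 days into Aug → Aug 8, 1986.

Aug 8, 1986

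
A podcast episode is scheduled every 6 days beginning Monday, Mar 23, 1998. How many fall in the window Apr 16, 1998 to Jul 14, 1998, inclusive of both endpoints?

Occurrences land 6·i days after Mar 23, 1998 for i = 0, 1, 2, …
Apr 16, 1998 is 24 days after the start; 24 ÷ 6 = 4 remainder 0. First occurrence in the window: #5 on Apr 16, 1998 (4×6 = 24 days in).
Jul 14, 1998 is 113 days after the start; 113 ÷ 6 = 18 remainder 5. Last occurrence in the window: #19 on Jul 9, 1998.
Occurrences #5 through #19: 15 in total.

15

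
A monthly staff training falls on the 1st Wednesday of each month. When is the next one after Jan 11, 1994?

Jan 1994 starts on a Saturday, so its 1st Wednesday is Jan 5, 1994 (4 days in).
That is not after Jan 11, 1994, so look at Feb 1994.
Feb 1994 starts on a Tuesday, so its 1st Wednesday is Feb 2, 1994 (1 day in).

Feb 2, 1994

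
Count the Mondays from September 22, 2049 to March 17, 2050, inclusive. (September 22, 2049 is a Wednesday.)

September 22, 2049 is a Wednesday; the first Monday on or after it is September 27, 2049 (5 days later).
From September 27, 2049 to March 17, 2050: 3 + 31 + 30 + 31 + 31 + 28 + 17 = 171 days (rest of September, October, November, December, January, February, March).
171 ÷ 7 = 24 full weeks with remainder 3, so 24 more Mondays after the first → 25.

25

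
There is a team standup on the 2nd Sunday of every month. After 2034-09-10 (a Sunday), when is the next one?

2034-10-08

September 2034 starts on a Friday; its first Sunday is the 3rd, so the 2nd Sunday is the 10th — 2034-09-10.
That is not after 2034-09-10, so look at October 2034.
October 2034 starts on a Sunday; its first Sunday is the 1st, so the 2nd Sunday is the 8th — 2034-10-08.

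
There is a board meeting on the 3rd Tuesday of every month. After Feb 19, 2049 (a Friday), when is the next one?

Mar 16, 2049

Feb 2049 starts on a Monday; its first Tuesday is the 2nd, so the 3rd Tuesday is the 16th — Feb 16, 2049.
That is not after Feb 19, 2049, so look at Mar 2049.
Mar 2049 starts on a Monday; its first Tuesday is the 2nd, so the 3rd Tuesday is the 16th — Mar 16, 2049.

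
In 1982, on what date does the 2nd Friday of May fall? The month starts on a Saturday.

May 14, 1982

May 1982 begins on a Saturday, so the first Friday is May 7 (6 days later).
The 2nd Friday is 1 weeks later: 7 + 7 = 14.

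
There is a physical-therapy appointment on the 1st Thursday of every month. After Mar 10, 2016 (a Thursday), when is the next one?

Apr 7, 2016

Mar 2016 starts on a Tuesday, so its 1st Thursday is Mar 3, 2016 (2 days in).
That is not after Mar 10, 2016, so look at Apr 2016.
Apr 2016 starts on a Friday, so its 1st Thursday is Apr 7, 2016 (6 days in).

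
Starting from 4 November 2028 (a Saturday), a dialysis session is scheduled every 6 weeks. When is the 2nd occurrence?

The 2nd occurrence is 1 interval after the first: 1 × 42 = 42 days after 4 November 2028.
November has 30 days — 26 days to the end of November leaves 16.
16 days into December → 16 December 2028.

16 December 2028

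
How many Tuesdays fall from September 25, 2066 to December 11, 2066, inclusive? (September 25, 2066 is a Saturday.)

September 25, 2066 is a Saturday; the first Tuesday on or after it is September 28, 2066 (3 days later).
From September 28, 2066 to December 11, 2066: 2 + 31 + 30 + 11 = 74 days (rest of September, October, November, December).
74 ÷ 7 = 10 full weeks with remainder 4, so 10 more Tuesdays after the first → 11.

11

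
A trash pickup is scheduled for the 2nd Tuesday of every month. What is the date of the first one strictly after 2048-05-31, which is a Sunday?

May 2048 starts on a Friday; its first Tuesday is the 5th, so the 2nd Tuesday is the 12th — 2048-05-12.
That is not after 2048-05-31, so look at June 2048.
June 2048 starts on a Monday; its first Tuesday is the 2nd, so the 2nd Tuesday is the 9th — 2048-06-09.

2048-06-09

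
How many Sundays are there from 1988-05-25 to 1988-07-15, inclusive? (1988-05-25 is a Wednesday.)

7

1988-05-25 is a Wednesday; the first Sunday on or after it is 1988-05-29 (4 days later).
From 1988-05-29 to 1988-07-15: 2 + 30 + 15 = 47 days (rest of May, June, July).
47 ÷ 7 = 6 full weeks with remainder 5, so 6 more Sundays after the first → 7.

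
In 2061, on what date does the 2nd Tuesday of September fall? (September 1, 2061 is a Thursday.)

13 September 2061

September 2061 begins on a Thursday, so the first Tuesday is September 6 (5 days later).
The 2nd Tuesday is 1 weeks later: 6 + 7 = 13.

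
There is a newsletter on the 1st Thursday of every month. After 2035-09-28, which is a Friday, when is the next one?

2035-10-04

September 2035 starts on a Saturday, so its 1st Thursday is 2035-09-06 (5 days in).
That is not after 2035-09-28, so look at October 2035.
October 2035 starts on a Monday, so its 1st Thursday is 2035-10-04 (3 days in).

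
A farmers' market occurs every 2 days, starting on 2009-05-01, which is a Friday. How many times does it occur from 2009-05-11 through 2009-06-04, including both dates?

13

Occurrences land 2·i days after 2009-05-01 for i = 0, 1, 2, …
2009-05-11 is 10 days after the start; 10 ÷ 2 = 5 remainder 0. First occurrence in the window: #6 on 2009-05-11 (5×2 = 10 days in).
2009-06-04 is 34 days after the start; 34 ÷ 2 = 17 remainder 0. Last occurrence in the window: #18 on 2009-06-04.
Occurrences #6 through #18: 13 in total.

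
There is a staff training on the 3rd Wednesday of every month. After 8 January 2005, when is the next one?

19 January 2005

January 2005 starts on a Saturday; its first Wednesday is the 5th, so the 3rd Wednesday is the 19th — 19 January 2005.
19 January 2005 is after 8 January 2005, so that is the next one.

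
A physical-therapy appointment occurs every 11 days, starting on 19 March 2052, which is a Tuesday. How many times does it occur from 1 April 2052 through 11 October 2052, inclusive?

17

Occurrences land 11·i days after 19 March 2052 for i = 0, 1, 2, …
1 April 2052 is 13 days after the start; 13 ÷ 11 = 1 remainder 2; since the remainder is 2, round up to i = 2. First occurrence in the window: #3 on 10 April 2052 (2×11 = 22 days in).
11 October 2052 is 206 days after the start; 206 ÷ 11 = 18 remainder 8. Last occurrence in the window: #19 on 3 October 2052.
Occurrences #3 through #19: 17 in total.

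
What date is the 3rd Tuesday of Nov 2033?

Nov 15, 2033

Nov 2033 begins on a Tuesday, so the first Tuesday is Nov 1.
The 3rd Tuesday is 2 weeks later: 1 + 14 = 15.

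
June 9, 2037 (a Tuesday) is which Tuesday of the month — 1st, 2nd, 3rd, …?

2nd

Day 9 falls in week ⌈9/7⌉ of the month.
Days 1–7 hold the 1st Tuesday, 8–14 the 2nd, 15–21 the 3rd, 22–28 the 4th, 29–31 the 5th.
9 is in the range for the 2nd.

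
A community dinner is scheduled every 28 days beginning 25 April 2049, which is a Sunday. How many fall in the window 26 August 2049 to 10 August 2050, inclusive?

Occurrences land 28·i days after 25 April 2049 for i = 0, 1, 2, …
26 August 2049 is 123 days after the start; 123 ÷ 28 = 4 remainder 11; since the remainder is 11, round up to i = 5. First occurrence in the window: #6 on 12 September 2049 (5×28 = 140 days in).
10 August 2050 is 472 days after the start; 472 ÷ 28 = 16 remainder 24. Last occurrence in the window: #17 on 17 July 2050.
Occurrences #6 through #17: 12 in total.

12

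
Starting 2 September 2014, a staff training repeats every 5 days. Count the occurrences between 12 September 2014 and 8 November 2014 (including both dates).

12

Occurrences land 5·i days after 2 September 2014 for i = 0, 1, 2, …
12 September 2014 is 10 days after the start; 10 ÷ 5 = 2 remainder 0. First occurrence in the window: #3 on 12 September 2014 (2×5 = 10 days in).
8 November 2014 is 67 days after the start; 67 ÷ 5 = 13 remainder 2. Last occurrence in the window: #14 on 6 November 2014.
Occurrences #3 through #14: 12 in total.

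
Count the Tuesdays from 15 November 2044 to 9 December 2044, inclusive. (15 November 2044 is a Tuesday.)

4

15 November 2044 is a Tuesday; the first Tuesday on or after it is 15 November 2044.
From 15 November 2044 to 9 December 2044: 15 + 9 = 24 days (rest of November, December).
24 ÷ 7 = 3 full weeks with remainder 3, so 3 more Tuesdays after the first → 4.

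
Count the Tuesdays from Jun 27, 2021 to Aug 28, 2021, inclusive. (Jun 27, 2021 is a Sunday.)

Jun 27, 2021 is a Sunday; the first Tuesday on or after it is Jun 29, 2021 (2 days later).
From Jun 29, 2021 to Aug 28, 2021: 1 + 31 + 28 = 60 days (rest of Jun, Jul, Aug).
60 ÷ 7 = 8 full weeks with remainder 4, so 8 more Tuesdays after the first → 9.

9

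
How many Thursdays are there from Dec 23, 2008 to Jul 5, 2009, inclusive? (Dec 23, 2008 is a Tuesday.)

28

Dec 23, 2008 is a Tuesday; the first Thursday on or after it is Dec 25, 2008 (2 days later).
From Dec 25, 2008 to Jul 5, 2009: 6 + 31 + 28 + 31 + 30 + 31 + 30 + 5 = 192 days (rest of Dec, Jan, Feb, Mar, Apr, May, Jun, Jul).
192 ÷ 7 = 27 full weeks with remainder 3, so 27 more Thursdays after the first → 28.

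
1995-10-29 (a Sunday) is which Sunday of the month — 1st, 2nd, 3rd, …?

Day 29 falls in week ⌈29/7⌉ of the month.
Days 1–7 hold the 1st Sunday, 8–14 the 2nd, 15–21 the 3rd, 22–28 the 4th, 29–31 the 5th.
29 is in the range for the 5th.

5th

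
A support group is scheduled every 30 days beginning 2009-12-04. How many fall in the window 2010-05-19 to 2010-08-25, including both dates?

Occurrences land 30·i days after 2009-12-04 for i = 0, 1, 2, …
2010-05-19 is 166 days after the start; 166 ÷ 30 = 5 remainder 16; since the remainder is 16, round up to i = 6. First occurrence in the window: #7 on 2010-06-02 (6×30 = 180 days in).
2010-08-25 is 264 days after the start; 264 ÷ 30 = 8 remainder 24. Last occurrence in the window: #9 on 2010-08-01.
Occurrences #7 through #9: 3 in total.

3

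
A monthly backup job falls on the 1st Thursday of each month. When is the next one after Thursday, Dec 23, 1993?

Jan 6, 1994

Dec 1993 starts on a Wednesday, so its 1st Thursday is Dec 2, 1993 (1 day in).
That is not after Dec 23, 1993, so look at Jan 1994.
Jan 1994 starts on a Saturday, so its 1st Thursday is Jan 6, 1994 (5 days in).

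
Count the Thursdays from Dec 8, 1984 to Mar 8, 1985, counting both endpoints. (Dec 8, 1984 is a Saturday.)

13

Dec 8, 1984 is a Saturday; the first Thursday on or after it is Dec 13, 1984 (5 days later).
From Dec 13, 1984 to Mar 8, 1985: 18 + 31 + 28 + 8 = 85 days (rest of Dec, Jan, Feb, Mar).
85 ÷ 7 = 12 full weeks with remainder 1, so 12 more Thursdays after the first → 13.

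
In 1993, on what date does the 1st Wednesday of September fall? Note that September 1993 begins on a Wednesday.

September 1, 1993

September 1993 begins on a Wednesday, so the first Wednesday is September 1.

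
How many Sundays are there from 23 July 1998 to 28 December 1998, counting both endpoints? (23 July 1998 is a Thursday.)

23 July 1998 is a Thursday; the first Sunday on or after it is 26 July 1998 (3 days later).
From 26 July 1998 to 28 December 1998: 5 + 31 + 30 + 31 + 30 + 28 = 155 days (rest of July, August, September, October, November, December).
155 ÷ 7 = 22 full weeks with remainder 1, so 22 more Sundays after the first → 23.

23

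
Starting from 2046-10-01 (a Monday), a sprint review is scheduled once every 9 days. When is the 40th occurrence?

The 40th occurrence is 39 intervals after the first: 39 × 9 = 351 days after 2046-10-01.
October has 31 days — 30 days to the end of October leaves 321.
November has 30 days (291 left).
December has 31 days (260 left).
January has 31 days (229 left).
February has 28 days (201 left).
March has 31 days (170 left).
April has 30 days (140 left).
May has 31 days (109 left).
June has 30 days (79 left).
July has 31 days (48 left).
August has 31 days (17 left).
17 days into September → 2047-09-17.

2047-09-17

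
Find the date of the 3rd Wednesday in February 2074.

February 21, 2074

The first Wednesday of February 2074 is February 7.
The 3rd Wednesday is 2 weeks later: 7 + 14 = 21.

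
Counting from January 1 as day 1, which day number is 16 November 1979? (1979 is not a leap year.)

320

Days in months before November: 31 + 28 + 31 + 30 + 31 + 30 + 31 + 31 + 30 + 31 = 304.
Plus 16 days into November → day 320.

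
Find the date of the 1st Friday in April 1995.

The first Friday of April 1995 is April 7.

April 7, 1995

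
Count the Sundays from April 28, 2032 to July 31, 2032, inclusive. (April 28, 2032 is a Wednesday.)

13

April 28, 2032 is a Wednesday; the first Sunday on or after it is May 2, 2032 (4 days later).
From May 2, 2032 to July 31, 2032: 29 + 30 + 31 = 90 days (rest of May, June, July).
90 ÷ 7 = 12 full weeks with remainder 6, so 12 more Sundays after the first → 13.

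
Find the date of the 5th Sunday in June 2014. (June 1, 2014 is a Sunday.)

June 2014 begins on a Sunday, so the first Sunday is June 1.
The 5th Sunday is 4 weeks later: 1 + 28 = 29.

2014-06-29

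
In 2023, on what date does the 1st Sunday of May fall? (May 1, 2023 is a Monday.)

7 May 2023

May 2023 begins on a Monday, so the first Sunday is May 7 (6 days later).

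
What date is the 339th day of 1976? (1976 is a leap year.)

Jan has 31 days (339 − 31 = 308 remain).
Feb has 29 days (308 − 29 = 279 remain).
Mar has 31 days (279 − 31 = 248 remain).
Apr has 30 days (248 − 30 = 218 remain).
May has 31 days (218 − 31 = 187 remain).
Jun has 30 days (187 − 30 = 157 remain).
Jul has 31 days (157 − 31 = 126 remain).
Aug has 31 days (126 − 31 = 95 remain).
Sep has 30 days (95 − 30 = 65 remain).
Oct has 31 days (65 − 31 = 34 remain).
Nov has 30 days (34 − 30 = 4 remain).
4 into Dec → Dec 4.

Dec 4, 1976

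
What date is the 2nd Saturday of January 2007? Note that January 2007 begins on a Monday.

January 2007 begins on a Monday, so the first Saturday is January 6 (5 days later).
The 2nd Saturday is 1 weeks later: 6 + 7 = 13.

2007-01-13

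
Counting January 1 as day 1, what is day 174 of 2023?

2023-06-23

January has 31 days (174 − 31 = 143 remain).
February has 28 days (143 − 28 = 115 remain).
March has 31 days (115 − 31 = 84 remain).
April has 30 days (84 − 30 = 54 remain).
May has 31 days (54 − 31 = 23 remain).
23 into June → June 23.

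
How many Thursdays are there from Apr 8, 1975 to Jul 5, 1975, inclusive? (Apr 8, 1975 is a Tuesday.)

13

Apr 8, 1975 is a Tuesday; the first Thursday on or after it is Apr 10, 1975 (2 days later).
From Apr 10, 1975 to Jul 5, 1975: 20 + 31 + 30 + 5 = 86 days (rest of Apr, May, Jun, Jul).
86 ÷ 7 = 12 full weeks with remainder 2, so 12 more Thursdays after the first → 13.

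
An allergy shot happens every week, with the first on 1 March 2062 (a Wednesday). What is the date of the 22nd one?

26 July 2062

The 22nd occurrence is 21 intervals after the first: 21 × 7 = 147 days after 1 March 2062.
March has 31 days — 30 days to the end of March leaves 117.
April has 30 days (87 left).
May has 31 days (56 left).
June has 30 days (26 left).
26 days into July → 26 July 2062.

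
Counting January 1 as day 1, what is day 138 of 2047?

2047-05-18

January has 31 days (138 − 31 = 107 remain).
February has 28 days (107 − 28 = 79 remain).
March has 31 days (79 − 31 = 48 remain).
April has 30 days (48 − 30 = 18 remain).
18 into May → May 18.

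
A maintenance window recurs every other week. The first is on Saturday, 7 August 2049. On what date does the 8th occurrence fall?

13 November 2049

The 8th occurrence is 7 intervals after the first: 7 × 14 = 98 days after 7 August 2049.
August has 31 days — 24 days to the end of August leaves 74.
September has 30 days (44 left).
October has 31 days (13 left).
13 days into November → 13 November 2049.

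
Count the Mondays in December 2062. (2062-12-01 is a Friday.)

4

2062-12-01 is a Friday; the first Monday on or after it is 2062-12-04 (3 days later).
From 2062-12-04 to 2062-12-31 is 31 − 4 = 27 days.
27 ÷ 7 = 3 full weeks with remainder 6, so 3 more Mondays after the first → 4.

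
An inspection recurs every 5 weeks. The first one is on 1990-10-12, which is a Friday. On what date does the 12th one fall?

1991-11-01

The 12th occurrence is 11 intervals after the first: 11 × 35 = 385 days after 1990-10-12.
October has 31 days — 19 days to the end of October leaves 366.
November has 30 days (336 left).
December has 31 days (305 left).
January has 31 days (274 left).
February has 28 days (246 left).
March has 31 days (215 left).
April has 30 days (185 left).
May has 31 days (154 left).
June has 30 days (124 left).
July has 31 days (93 left).
August has 31 days (62 left).
September has 30 days (32 left).
October has 31 days (1 left).
1 day into November → 1991-11-01.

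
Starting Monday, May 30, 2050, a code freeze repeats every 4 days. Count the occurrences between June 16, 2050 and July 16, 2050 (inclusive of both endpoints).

Occurrences land 4·i days after May 30, 2050 for i = 0, 1, 2, …
June 16, 2050 is 17 days after the start; 17 ÷ 4 = 4 remainder 1; since the remainder is 1, round up to i = 5. First occurrence in the window: #6 on June 19, 2050 (5×4 = 20 days in).
July 16, 2050 is 47 days after the start; 47 ÷ 4 = 11 remainder 3. Last occurrence in the window: #12 on July 13, 2050.
Occurrences #6 through #12: 7 in total.

7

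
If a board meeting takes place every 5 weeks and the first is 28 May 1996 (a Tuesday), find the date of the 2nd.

The 2nd occurrence is 1 interval after the first: 1 × 35 = 35 days after 28 May 1996.
May has 31 days — 3 days to the end of May leaves 32.
June has 30 days (2 left).
2 days into July → 2 July 1996.

2 July 1996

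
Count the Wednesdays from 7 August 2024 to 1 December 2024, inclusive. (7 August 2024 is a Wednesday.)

17

7 August 2024 is a Wednesday; the first Wednesday on or after it is 7 August 2024.
From 7 August 2024 to 1 December 2024: 24 + 30 + 31 + 30 + 1 = 116 days (rest of August, September, October, November, December).
116 ÷ 7 = 16 full weeks with remainder 4, so 16 more Wednesdays after the first → 17.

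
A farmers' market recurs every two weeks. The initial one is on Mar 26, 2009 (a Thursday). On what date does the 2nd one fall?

The 2nd occurrence is 1 interval after the first: 1 × 14 = 14 days after Mar 26, 2009.
Mar has 31 days — 5 days to the end of Mar leaves 9.
9 days into Apr → Apr 9, 2009.

Apr 9, 2009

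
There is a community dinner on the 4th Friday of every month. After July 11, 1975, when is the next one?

July 25, 1975

July 1975 starts on a Tuesday; its first Friday is the 4th, so the 4th Friday is the 25th — July 25, 1975.
July 25, 1975 is after July 11, 1975, so that is the next one.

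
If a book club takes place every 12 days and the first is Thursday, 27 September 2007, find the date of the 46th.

The 46th occurrence is 45 intervals after the first: 45 × 12 = 540 days after 27 September 2007.
September has 30 days — 3 days to the end of September leaves 537.
From end of September to end of 2007 is 92 days (445 left).
2008 has 366 days (79 left).
January has 31 days (48 left).
February has 28 days (20 left).
20 days into March → 20 March 2009.

20 March 2009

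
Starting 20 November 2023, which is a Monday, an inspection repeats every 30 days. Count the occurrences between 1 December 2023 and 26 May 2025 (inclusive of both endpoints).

18

Occurrences land 30·i days after 20 November 2023 for i = 0, 1, 2, …
1 December 2023 is 11 days after the start; 11 ÷ 30 = 0 remainder 11; since the remainder is 11, round up to i = 1. First occurrence in the window: #2 on 20 December 2023 (1×30 = 30 days in).
26 May 2025 is 553 days after the start; 553 ÷ 30 = 18 remainder 13. Last occurrence in the window: #19 on 13 May 2025.
Occurrences #2 through #19: 18 in total.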